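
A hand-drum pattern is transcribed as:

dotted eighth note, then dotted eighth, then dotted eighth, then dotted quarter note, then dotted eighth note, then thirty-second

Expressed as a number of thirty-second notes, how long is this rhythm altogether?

37

In thirty-second notes: dotted eighth note = 6; dotted eighth = 6; dotted eighth = 6; dotted quarter note = 12; dotted eighth note = 6; thirty-second = 1.
Altogether 6 + 6 + 6 + 12 + 6 + 1 = 37 thirty-second notes.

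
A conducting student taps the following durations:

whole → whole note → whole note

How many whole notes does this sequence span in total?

3

Express everything in whole notes: whole = 1; whole note = 1; whole note = 1.
Total: 1 + 1 + 1 = 3 whole notes.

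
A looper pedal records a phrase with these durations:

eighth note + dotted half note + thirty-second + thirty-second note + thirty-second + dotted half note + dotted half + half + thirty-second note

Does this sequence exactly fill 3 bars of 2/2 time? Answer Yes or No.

Yes

One bar of 2/2 = 32 thirty-second notes, so 3 bars = 96.
Express everything in thirty-second notes: eighth note = 4; dotted half note = 24; thirty-second = 1; thirty-second note = 1; thirty-second = 1; dotted half note = 24; dotted half = 24; half = 16; thirty-second note = 1.
Sum: 4 + 24 + 1 + 1 + 1 + 24 + 24 + 16 + 1 = 96.
96 equals 96, so the answer is Yes.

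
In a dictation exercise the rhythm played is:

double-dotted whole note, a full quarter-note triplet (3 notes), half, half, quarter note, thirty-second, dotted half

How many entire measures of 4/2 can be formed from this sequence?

2

One bar of 4/2 = 64 thirty-second notes.
Express everything in thirty-second notes: double-dotted whole note = 56; a full quarter-note triplet (3 notes) (three triplet quarters span one half) = 16; half = 16; half = 16; quarter note = 8; thirty-second = 1; dotted half = 24.
Total: 56 + 16 + 16 + 16 + 8 + 1 + 24 = 137.
137 ÷ 64 = 2 complete bars with 9 left over.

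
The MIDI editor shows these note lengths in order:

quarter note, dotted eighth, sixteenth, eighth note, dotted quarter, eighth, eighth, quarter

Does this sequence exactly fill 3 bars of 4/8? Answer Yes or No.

Yes

One bar of 4/8 = 8 sixteenth notes, so 3 bars = 24.
Working in sixteenth notes: quarter note = 4; dotted eighth = 3; sixteenth = 1; eighth note = 2; dotted quarter = 6; eighth = 2; eighth = 2; quarter = 4.
Altogether 4 + 3 + 1 + 2 + 6 + 2 + 2 + 4 = 24.
24 equals 24, so the answer is Yes.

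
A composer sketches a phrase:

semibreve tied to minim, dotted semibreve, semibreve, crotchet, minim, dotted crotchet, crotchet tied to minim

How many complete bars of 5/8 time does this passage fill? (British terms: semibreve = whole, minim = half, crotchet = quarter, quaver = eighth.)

9

One bar of 5/8 = 5 eighth notes.
Convert each value to eighth notes: semibreve tied to minim (semibreve + minim) = 12; dotted semibreve = 12; semibreve = 8; crotchet = 2; minim = 4; dotted crotchet = 3; crotchet tied to minim (crotchet + minim) = 6.
Sum: 12 + 12 + 8 + 2 + 4 + 3 + 6 = 47.
47 ÷ 5 = 9 complete bars with 2 left over.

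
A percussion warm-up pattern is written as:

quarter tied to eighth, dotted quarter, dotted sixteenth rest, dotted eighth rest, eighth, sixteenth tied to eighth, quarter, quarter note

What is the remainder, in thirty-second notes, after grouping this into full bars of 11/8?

15

One bar of 11/8 = 44 thirty-second notes.
Express everything in thirty-second notes: quarter tied to eighth (quarter + eighth) = 12; dotted quarter = 12; dotted sixteenth rest = 3; dotted eighth rest = 6; eighth = 4; sixteenth tied to eighth (sixteenth + eighth) = 6; quarter = 8; quarter note = 8.
Total: 12 + 12 + 3 + 6 + 4 + 6 + 8 + 8 = 59.
59 ÷ 44 = 1 complete bar with 15 thirty-second notes remaining.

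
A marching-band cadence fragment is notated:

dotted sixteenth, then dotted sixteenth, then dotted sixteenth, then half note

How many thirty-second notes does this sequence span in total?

25

Convert each value to thirty-second notes: dotted sixteenth = 3; dotted sixteenth = 3; dotted sixteenth = 3; half note = 16.
Total: 3 + 3 + 3 + 16 = 25 thirty-second notes.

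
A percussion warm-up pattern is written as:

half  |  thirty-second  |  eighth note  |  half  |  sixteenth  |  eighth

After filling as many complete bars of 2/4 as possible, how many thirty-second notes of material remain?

One bar of 2/4 = 16 thirty-second notes.
In thirty-second notes: half = 16; thirty-second = 1; eighth note = 4; half = 16; sixteenth = 2; eighth = 4.
Altogether 16 + 1 + 4 + 16 + 2 + 4 = 43.
43 ÷ 16 = 2 complete bars with 11 thirty-second notes remaining.

11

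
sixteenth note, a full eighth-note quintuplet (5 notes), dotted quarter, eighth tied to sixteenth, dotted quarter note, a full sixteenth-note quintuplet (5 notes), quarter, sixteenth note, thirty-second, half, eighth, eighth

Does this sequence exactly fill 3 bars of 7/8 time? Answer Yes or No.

No

One bar of 7/8 = 28 thirty-second notes, so 3 bars = 84.
Each duration in thirty-second notes: sixteenth note = 2; a full eighth-note quintuplet (5 notes) (five quintuplet eighths span one half) = 16; dotted quarter = 12; eighth tied to sixteenth (eighth + sixteenth) = 6; dotted quarter note = 12; a full sixteenth-note quintuplet (5 notes) (five quintuplet sixteenths span one quarter) = 8; quarter = 8; sixteenth note = 2; thirty-second = 1; half = 16; eighth = 4; eighth = 4.
Total: 2 + 16 + 12 + 6 + 12 + 8 + 8 + 2 + 1 + 16 + 4 + 4 = 91.
91 exceeds 84, so the answer is No.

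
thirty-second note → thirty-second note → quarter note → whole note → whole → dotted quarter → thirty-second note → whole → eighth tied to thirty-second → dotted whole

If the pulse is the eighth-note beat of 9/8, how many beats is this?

One eighth-note beat = 4 thirty-second notes.
Convert each value to thirty-second notes: thirty-second note = 1; thirty-second note = 1; quarter note = 8; whole note = 32; whole = 32; dotted quarter = 12; thirty-second note = 1; whole = 32; eighth tied to thirty-second (eighth + thirty-second) = 5; dotted whole = 48.
Sum: 1 + 1 + 8 + 32 + 32 + 12 + 1 + 32 + 5 + 48 = 172.
172 ÷ 4 = 43 beats.

43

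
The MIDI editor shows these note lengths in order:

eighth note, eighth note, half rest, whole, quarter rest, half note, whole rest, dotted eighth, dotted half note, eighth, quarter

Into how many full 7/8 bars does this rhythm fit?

5

One bar of 7/8 = 14 sixteenth notes.
Each duration in sixteenth notes: eighth note = 2; eighth note = 2; half rest = 8; whole = 16; quarter rest = 4; half note = 8; whole rest = 16; dotted eighth = 3; dotted half note = 12; eighth = 2; quarter = 4.
Altogether 2 + 2 + 8 + 16 + 4 + 8 + 16 + 3 + 12 + 2 + 4 = 77.
77 ÷ 14 = 5 complete bars with 7 left over.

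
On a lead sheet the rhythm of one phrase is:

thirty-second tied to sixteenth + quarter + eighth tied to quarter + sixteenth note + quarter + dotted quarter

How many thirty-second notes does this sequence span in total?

Working in thirty-second notes: thirty-second tied to sixteenth (thirty-second + sixteenth) = 3; quarter = 8; eighth tied to quarter (eighth + quarter) = 12; sixteenth note = 2; quarter = 8; dotted quarter = 12.
Adding: 3 + 8 + 12 + 2 + 8 + 12 = 45 thirty-second notes.

45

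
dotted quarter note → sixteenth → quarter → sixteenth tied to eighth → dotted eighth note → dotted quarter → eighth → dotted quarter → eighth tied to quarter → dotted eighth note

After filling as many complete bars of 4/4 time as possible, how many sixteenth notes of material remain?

8

One bar of 4/4 = 16 sixteenth notes.
Express everything in sixteenth notes: dotted quarter note = 6; sixteenth = 1; quarter = 4; sixteenth tied to eighth (sixteenth + eighth) = 3; dotted eighth note = 3; dotted quarter = 6; eighth = 2; dotted quarter = 6; eighth tied to quarter (eighth + quarter) = 6; dotted eighth note = 3.
Adding: 6 + 1 + 4 + 3 + 3 + 6 + 2 + 6 + 6 + 3 = 40.
40 ÷ 16 = 2 complete bars with 8 sixteenth notes remaining.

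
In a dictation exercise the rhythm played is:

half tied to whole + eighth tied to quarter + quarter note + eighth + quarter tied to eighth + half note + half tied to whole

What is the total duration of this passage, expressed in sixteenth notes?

Express everything in sixteenth notes: half tied to whole (half + whole) = 24; eighth tied to quarter (eighth + quarter) = 6; quarter note = 4; eighth = 2; quarter tied to eighth (quarter + eighth) = 6; half note = 8; half tied to whole (half + whole) = 24.
Total: 24 + 6 + 4 + 2 + 6 + 8 + 24 = 74 sixteenth notes.

74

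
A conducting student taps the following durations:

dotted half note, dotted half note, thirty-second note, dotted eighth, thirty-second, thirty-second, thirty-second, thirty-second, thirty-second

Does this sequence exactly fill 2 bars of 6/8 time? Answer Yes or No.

One bar of 6/8 = 24 thirty-second notes, so 2 bars = 48.
In thirty-second notes: dotted half note = 24; dotted half note = 24; thirty-second note = 1; dotted eighth = 6; thirty-second = 1; thirty-second = 1; thirty-second = 1; thirty-second = 1; thirty-second = 1.
Adding: 24 + 24 + 1 + 6 + 1 + 1 + 1 + 1 + 1 = 60.
60 exceeds 48, so the answer is No.

No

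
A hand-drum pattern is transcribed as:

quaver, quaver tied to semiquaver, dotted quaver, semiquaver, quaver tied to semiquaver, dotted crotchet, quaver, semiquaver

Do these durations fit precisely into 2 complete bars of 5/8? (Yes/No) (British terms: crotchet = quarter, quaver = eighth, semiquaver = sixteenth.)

No

One bar of 5/8 = 10 sixteenth notes, so 2 bars = 20.
Each duration in sixteenth notes: quaver = 2; quaver tied to semiquaver (quaver + semiquaver) = 3; dotted quaver = 3; semiquaver = 1; quaver tied to semiquaver (quaver + semiquaver) = 3; dotted crotchet = 6; quaver = 2; semiquaver = 1.
Altogether 2 + 3 + 3 + 1 + 3 + 6 + 2 + 1 = 21.
21 exceeds 20, so the answer is No.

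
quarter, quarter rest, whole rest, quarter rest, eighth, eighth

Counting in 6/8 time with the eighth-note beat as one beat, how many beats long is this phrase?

One eighth-note beat = 2 sixteenth notes.
In sixteenth notes: quarter = 4; quarter rest = 4; whole rest = 16; quarter rest = 4; eighth = 2; eighth = 2.
Altogether 4 + 4 + 16 + 4 + 2 + 2 = 32.
32 ÷ 2 = 16 beats.

16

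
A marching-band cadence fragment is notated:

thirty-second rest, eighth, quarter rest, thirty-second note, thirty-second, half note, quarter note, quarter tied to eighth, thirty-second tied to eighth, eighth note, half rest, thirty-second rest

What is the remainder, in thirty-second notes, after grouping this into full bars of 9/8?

5

One bar of 9/8 = 36 thirty-second notes.
Express everything in thirty-second notes: thirty-second rest = 1; eighth = 4; quarter rest = 8; thirty-second note = 1; thirty-second = 1; half note = 16; quarter note = 8; quarter tied to eighth (quarter + eighth) = 12; thirty-second tied to eighth (thirty-second + eighth) = 5; eighth note = 4; half rest = 16; thirty-second rest = 1.
Altogether 1 + 4 + 8 + 1 + 1 + 16 + 8 + 12 + 5 + 4 + 16 + 1 = 77.
77 ÷ 36 = 2 complete bars with 5 thirty-second notes remaining.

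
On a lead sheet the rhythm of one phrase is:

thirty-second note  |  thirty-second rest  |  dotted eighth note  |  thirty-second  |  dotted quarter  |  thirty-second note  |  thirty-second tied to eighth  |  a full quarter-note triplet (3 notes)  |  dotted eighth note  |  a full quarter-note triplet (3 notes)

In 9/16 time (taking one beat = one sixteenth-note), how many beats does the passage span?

32.5

One sixteenth-note beat = 2 thirty-second notes.
Each duration in thirty-second notes: thirty-second note = 1; thirty-second rest = 1; dotted eighth note = 6; thirty-second = 1; dotted quarter = 12; thirty-second note = 1; thirty-second tied to eighth (thirty-second + eighth) = 5; a full quarter-note triplet (3 notes) (three triplet quarters span one half) = 16; dotted eighth note = 6; a full quarter-note triplet (3 notes) (three triplet quarters span one half) = 16.
Total: 1 + 1 + 6 + 1 + 12 + 1 + 5 + 16 + 6 + 16 = 65.
65 ÷ 2 = 32.5 beats.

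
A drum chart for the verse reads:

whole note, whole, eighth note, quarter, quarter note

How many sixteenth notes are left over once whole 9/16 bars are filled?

6

One bar of 9/16 = 9 sixteenth notes.
In sixteenth notes: whole note = 16; whole = 16; eighth note = 2; quarter = 4; quarter note = 4.
Adding: 16 + 16 + 2 + 4 + 4 = 42.
42 ÷ 9 = 4 complete bars with 6 sixteenth notes remaining.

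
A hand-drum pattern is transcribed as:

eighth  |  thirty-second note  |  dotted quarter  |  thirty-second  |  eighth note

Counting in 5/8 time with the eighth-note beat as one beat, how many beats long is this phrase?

5.5

One eighth-note beat = 4 thirty-second notes.
Working in thirty-second notes: eighth = 4; thirty-second note = 1; dotted quarter = 12; thirty-second = 1; eighth note = 4.
Adding: 4 + 1 + 12 + 1 + 4 = 22.
22 ÷ 4 = 5.5 beats.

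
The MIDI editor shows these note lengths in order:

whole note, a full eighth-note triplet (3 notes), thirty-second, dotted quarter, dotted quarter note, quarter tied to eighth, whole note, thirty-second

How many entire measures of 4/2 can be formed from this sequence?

1

One bar of 4/2 = 64 thirty-second notes.
Working in thirty-second notes: whole note = 32; a full eighth-note triplet (3 notes) (three triplet eighths span one quarter) = 8; thirty-second = 1; dotted quarter = 12; dotted quarter note = 12; quarter tied to eighth (quarter + eighth) = 12; whole note = 32; thirty-second = 1.
Altogether 32 + 8 + 1 + 12 + 12 + 12 + 32 + 1 = 110.
110 ÷ 64 = 1 complete bar with 46 left over.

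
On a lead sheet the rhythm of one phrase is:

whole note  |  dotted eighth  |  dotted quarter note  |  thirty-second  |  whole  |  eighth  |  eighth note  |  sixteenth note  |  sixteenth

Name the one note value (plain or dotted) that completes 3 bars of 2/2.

thirty-second note

3 bars of 2/2 = 96 thirty-second notes.
In thirty-second notes: whole note = 32; dotted eighth = 6; dotted quarter note = 12; thirty-second = 1; whole = 32; eighth = 4; eighth note = 4; sixteenth note = 2; sixteenth = 2.
Sum: 32 + 6 + 12 + 1 + 32 + 4 + 4 + 2 + 2 = 95.
Remaining: 96 − 95 = 1 thirty-second note, which is a thirty-second note.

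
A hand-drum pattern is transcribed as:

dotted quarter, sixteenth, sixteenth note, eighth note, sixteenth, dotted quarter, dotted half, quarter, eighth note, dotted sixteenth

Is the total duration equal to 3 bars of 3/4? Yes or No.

No

One bar of 3/4 = 24 thirty-second notes, so 3 bars = 72.
In thirty-second notes: dotted quarter = 12; sixteenth = 2; sixteenth note = 2; eighth note = 4; sixteenth = 2; dotted quarter = 12; dotted half = 24; quarter = 8; eighth note = 4; dotted sixteenth = 3.
Altogether 12 + 2 + 2 + 4 + 2 + 12 + 24 + 8 + 4 + 3 = 73.
73 exceeds 72, so the answer is No.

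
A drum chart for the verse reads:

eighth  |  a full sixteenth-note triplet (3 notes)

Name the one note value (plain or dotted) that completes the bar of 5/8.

dotted quarter note

The bar of 5/8 = 5 eighth notes.
Working in eighth notes: eighth = 1; a full sixteenth-note triplet (3 notes) (three triplet sixteenths span one eighth) = 1.
Total: 1 + 1 = 2.
Remaining: 5 − 2 = 3 eighth notes, which is a dotted quarter note.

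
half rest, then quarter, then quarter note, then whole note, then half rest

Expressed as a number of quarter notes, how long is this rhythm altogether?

10

Working in quarter notes: half rest = 2; quarter = 1; quarter note = 1; whole note = 4; half rest = 2.
Adding: 2 + 1 + 1 + 4 + 2 = 10 quarter notes.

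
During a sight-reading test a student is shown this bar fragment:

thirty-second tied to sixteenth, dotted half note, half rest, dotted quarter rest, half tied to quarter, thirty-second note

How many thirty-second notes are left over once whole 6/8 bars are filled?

8

One bar of 6/8 = 24 thirty-second notes.
Each duration in thirty-second notes: thirty-second tied to sixteenth (thirty-second + sixteenth) = 3; dotted half note = 24; half rest = 16; dotted quarter rest = 12; half tied to quarter (half + quarter) = 24; thirty-second note = 1.
Total: 3 + 24 + 16 + 12 + 24 + 1 = 80.
80 ÷ 24 = 3 complete bars with 8 thirty-second notes remaining.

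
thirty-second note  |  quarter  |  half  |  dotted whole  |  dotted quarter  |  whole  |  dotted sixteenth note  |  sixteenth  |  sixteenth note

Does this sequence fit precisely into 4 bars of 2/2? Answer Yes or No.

One bar of 2/2 = 32 thirty-second notes, so 4 bars = 128.
Express everything in thirty-second notes: thirty-second note = 1; quarter = 8; half = 16; dotted whole = 48; dotted quarter = 12; whole = 32; dotted sixteenth note = 3; sixteenth = 2; sixteenth note = 2.
Total: 1 + 8 + 16 + 48 + 12 + 32 + 3 + 2 + 2 = 124.
124 falls short of 128, so the answer is No.

No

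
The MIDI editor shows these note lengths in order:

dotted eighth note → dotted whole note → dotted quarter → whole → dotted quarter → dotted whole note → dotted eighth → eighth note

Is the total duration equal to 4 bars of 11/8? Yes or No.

No

One bar of 11/8 = 22 sixteenth notes, so 4 bars = 88.
Express everything in sixteenth notes: dotted eighth note = 3; dotted whole note = 24; dotted quarter = 6; whole = 16; dotted quarter = 6; dotted whole note = 24; dotted eighth = 3; eighth note = 2.
Adding: 3 + 24 + 6 + 16 + 6 + 24 + 3 + 2 = 84.
84 falls short of 88, so the answer is No.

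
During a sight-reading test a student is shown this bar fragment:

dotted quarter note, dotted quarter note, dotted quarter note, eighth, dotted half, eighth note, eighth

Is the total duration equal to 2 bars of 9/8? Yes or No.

One bar of 9/8 = 9 eighth notes, so 2 bars = 18.
In eighth notes: dotted quarter note = 3; dotted quarter note = 3; dotted quarter note = 3; eighth = 1; dotted half = 6; eighth note = 1; eighth = 1.
Sum: 3 + 3 + 3 + 1 + 6 + 1 + 1 = 18.
18 equals 18, so the answer is Yes.

Yes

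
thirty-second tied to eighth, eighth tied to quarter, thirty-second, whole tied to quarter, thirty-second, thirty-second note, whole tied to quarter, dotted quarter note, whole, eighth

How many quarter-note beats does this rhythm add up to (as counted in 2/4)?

One quarter-note beat = 8 thirty-second notes.
In thirty-second notes: thirty-second tied to eighth (thirty-second + eighth) = 5; eighth tied to quarter (eighth + quarter) = 12; thirty-second = 1; whole tied to quarter (whole + quarter) = 40; thirty-second = 1; thirty-second note = 1; whole tied to quarter (whole + quarter) = 40; dotted quarter note = 12; whole = 32; eighth = 4.
Sum: 5 + 12 + 1 + 40 + 1 + 1 + 40 + 12 + 32 + 4 = 148.
148 ÷ 8 = 18.5 beats.

18.5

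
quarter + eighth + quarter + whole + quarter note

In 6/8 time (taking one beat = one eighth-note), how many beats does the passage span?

15

One eighth-note beat = 2 sixteenth notes.
Working in sixteenth notes: quarter = 4; eighth = 2; quarter = 4; whole = 16; quarter note = 4.
Total: 4 + 2 + 4 + 16 + 4 = 30.
30 ÷ 2 = 15 beats.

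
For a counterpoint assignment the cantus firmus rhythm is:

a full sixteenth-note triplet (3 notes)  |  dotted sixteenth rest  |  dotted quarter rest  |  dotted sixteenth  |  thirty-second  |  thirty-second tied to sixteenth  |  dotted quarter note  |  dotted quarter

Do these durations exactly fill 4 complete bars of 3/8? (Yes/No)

No

One bar of 3/8 = 12 thirty-second notes, so 4 bars = 48.
Express everything in thirty-second notes: a full sixteenth-note triplet (3 notes) (three triplet sixteenths span one eighth) = 4; dotted sixteenth rest = 3; dotted quarter rest = 12; dotted sixteenth = 3; thirty-second = 1; thirty-second tied to sixteenth (thirty-second + sixteenth) = 3; dotted quarter note = 12; dotted quarter = 12.
Sum: 4 + 3 + 12 + 3 + 1 + 3 + 12 + 12 = 50.
50 exceeds 48, so the answer is No.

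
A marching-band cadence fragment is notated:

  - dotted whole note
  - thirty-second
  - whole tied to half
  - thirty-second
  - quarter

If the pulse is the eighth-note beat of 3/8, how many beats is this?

One eighth-note beat = 4 thirty-second notes.
Convert each value to thirty-second notes: dotted whole note = 48; thirty-second = 1; whole tied to half (whole + half) = 48; thirty-second = 1; quarter = 8.
Sum: 48 + 1 + 48 + 1 + 8 = 106.
106 ÷ 4 = 26.5 beats.

26.5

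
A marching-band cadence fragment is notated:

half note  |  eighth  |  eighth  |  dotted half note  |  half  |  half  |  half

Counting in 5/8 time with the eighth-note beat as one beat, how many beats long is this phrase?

24

One eighth-note beat = 2 sixteenth notes.
Each duration in sixteenth notes: half note = 8; eighth = 2; eighth = 2; dotted half note = 12; half = 8; half = 8; half = 8.
Sum: 8 + 2 + 2 + 12 + 8 + 8 + 8 = 48.
48 ÷ 2 = 24 beats.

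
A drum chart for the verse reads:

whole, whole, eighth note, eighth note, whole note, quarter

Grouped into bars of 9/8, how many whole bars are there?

One bar of 9/8 = 9 eighth notes.
In eighth notes: whole = 8; whole = 8; eighth note = 1; eighth note = 1; whole note = 8; quarter = 2.
Adding: 8 + 8 + 1 + 1 + 8 + 2 = 28.
28 ÷ 9 = 3 complete bars with 1 left over.

3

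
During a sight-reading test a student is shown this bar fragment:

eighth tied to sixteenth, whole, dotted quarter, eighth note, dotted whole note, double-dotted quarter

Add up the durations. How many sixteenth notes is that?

58

Convert each value to sixteenth notes: eighth tied to sixteenth (eighth + sixteenth) = 3; whole = 16; dotted quarter = 6; eighth note = 2; dotted whole note = 24; double-dotted quarter = 7.
Total: 3 + 16 + 6 + 2 + 24 + 7 = 58 sixteenth notes.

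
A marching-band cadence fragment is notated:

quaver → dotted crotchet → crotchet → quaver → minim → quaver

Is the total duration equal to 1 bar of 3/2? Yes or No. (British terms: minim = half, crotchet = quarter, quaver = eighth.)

One bar of 3/2 = 12 eighth notes.
Working in eighth notes: quaver = 1; dotted crotchet = 3; crotchet = 2; quaver = 1; minim = 4; quaver = 1.
Sum: 1 + 3 + 2 + 1 + 4 + 1 = 12.
12 equals 12, so the answer is Yes.

Yes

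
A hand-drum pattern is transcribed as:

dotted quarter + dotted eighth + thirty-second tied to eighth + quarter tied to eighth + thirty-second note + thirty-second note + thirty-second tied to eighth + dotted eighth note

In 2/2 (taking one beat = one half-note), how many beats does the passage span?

3

One half-note beat = 16 thirty-second notes.
Express everything in thirty-second notes: dotted quarter = 12; dotted eighth = 6; thirty-second tied to eighth (thirty-second + eighth) = 5; quarter tied to eighth (quarter + eighth) = 12; thirty-second note = 1; thirty-second note = 1; thirty-second tied to eighth (thirty-second + eighth) = 5; dotted eighth note = 6.
Total: 12 + 6 + 5 + 12 + 1 + 1 + 5 + 6 = 48.
48 ÷ 16 = 3 beats.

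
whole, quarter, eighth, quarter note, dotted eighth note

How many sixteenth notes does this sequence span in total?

29

Working in sixteenth notes: whole = 16; quarter = 4; eighth = 2; quarter note = 4; dotted eighth note = 3.
Sum: 16 + 4 + 2 + 4 + 3 = 29 sixteenth notes.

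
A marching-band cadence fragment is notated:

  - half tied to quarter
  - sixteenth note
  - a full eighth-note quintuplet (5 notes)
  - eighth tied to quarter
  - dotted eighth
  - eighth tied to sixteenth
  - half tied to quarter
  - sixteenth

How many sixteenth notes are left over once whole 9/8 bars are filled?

One bar of 9/8 = 18 sixteenth notes.
Express everything in sixteenth notes: half tied to quarter (half + quarter) = 12; sixteenth note = 1; a full eighth-note quintuplet (5 notes) (five quintuplet eighths span one half) = 8; eighth tied to quarter (eighth + quarter) = 6; dotted eighth = 3; eighth tied to sixteenth (eighth + sixteenth) = 3; half tied to quarter (half + quarter) = 12; sixteenth = 1.
Adding: 12 + 1 + 8 + 6 + 3 + 3 + 12 + 1 = 46.
46 ÷ 18 = 2 complete bars with 10 sixteenth notes remaining.

10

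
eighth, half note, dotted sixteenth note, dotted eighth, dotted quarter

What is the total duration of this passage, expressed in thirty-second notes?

Express everything in thirty-second notes: eighth = 4; half note = 16; dotted sixteenth note = 3; dotted eighth = 6; dotted quarter = 12.
Altogether 4 + 16 + 3 + 6 + 12 = 41 thirty-second notes.

41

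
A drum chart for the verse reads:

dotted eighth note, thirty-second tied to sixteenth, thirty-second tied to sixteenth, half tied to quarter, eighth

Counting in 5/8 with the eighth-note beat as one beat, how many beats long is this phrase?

One eighth-note beat = 4 thirty-second notes.
Working in thirty-second notes: dotted eighth note = 6; thirty-second tied to sixteenth (thirty-second + sixteenth) = 3; thirty-second tied to sixteenth (thirty-second + sixteenth) = 3; half tied to quarter (half + quarter) = 24; eighth = 4.
Altogether 6 + 3 + 3 + 24 + 4 = 40.
40 ÷ 4 = 10 beats.

10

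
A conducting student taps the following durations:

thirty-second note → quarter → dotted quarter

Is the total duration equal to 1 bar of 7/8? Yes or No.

One bar of 7/8 = 28 thirty-second notes.
Express everything in thirty-second notes: thirty-second note = 1; quarter = 8; dotted quarter = 12.
Altogether 1 + 8 + 12 = 21.
21 falls short of 28, so the answer is No.

No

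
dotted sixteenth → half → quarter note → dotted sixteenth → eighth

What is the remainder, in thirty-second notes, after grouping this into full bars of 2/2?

2

One bar of 2/2 = 32 thirty-second notes.
Each duration in thirty-second notes: dotted sixteenth = 3; half = 16; quarter note = 8; dotted sixteenth = 3; eighth = 4.
Altogether 3 + 16 + 8 + 3 + 4 = 34.
34 ÷ 32 = 1 complete bar with 2 thirty-second notes remaining.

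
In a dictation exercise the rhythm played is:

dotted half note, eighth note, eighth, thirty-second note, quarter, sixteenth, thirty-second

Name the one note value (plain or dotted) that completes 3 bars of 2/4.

eighth note

3 bars of 2/4 = 48 thirty-second notes.
Working in thirty-second notes: dotted half note = 24; eighth note = 4; eighth = 4; thirty-second note = 1; quarter = 8; sixteenth = 2; thirty-second = 1.
Sum: 24 + 4 + 4 + 1 + 8 + 2 + 1 = 44.
Remaining: 48 − 44 = 4 thirty-second notes, which is a eighth note.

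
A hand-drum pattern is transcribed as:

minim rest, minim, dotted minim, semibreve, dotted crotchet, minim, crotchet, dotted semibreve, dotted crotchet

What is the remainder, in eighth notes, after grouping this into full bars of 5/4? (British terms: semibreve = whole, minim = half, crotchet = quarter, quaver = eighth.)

One bar of 5/4 = 10 eighth notes.
Convert each value to eighth notes: minim rest = 4; minim = 4; dotted minim = 6; semibreve = 8; dotted crotchet = 3; minim = 4; crotchet = 2; dotted semibreve = 12; dotted crotchet = 3.
Adding: 4 + 4 + 6 + 8 + 3 + 4 + 2 + 12 + 3 = 46.
46 ÷ 10 = 4 complete bars with 6 eighth notes remaining.

6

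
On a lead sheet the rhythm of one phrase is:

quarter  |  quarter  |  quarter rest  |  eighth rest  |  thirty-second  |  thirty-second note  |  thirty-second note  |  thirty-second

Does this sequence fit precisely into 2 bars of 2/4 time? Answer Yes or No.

Yes

One bar of 2/4 = 16 thirty-second notes, so 2 bars = 32.
Convert each value to thirty-second notes: quarter = 8; quarter = 8; quarter rest = 8; eighth rest = 4; thirty-second = 1; thirty-second note = 1; thirty-second note = 1; thirty-second = 1.
Altogether 8 + 8 + 8 + 4 + 1 + 1 + 1 + 1 = 32.
32 equals 32, so the answer is Yes.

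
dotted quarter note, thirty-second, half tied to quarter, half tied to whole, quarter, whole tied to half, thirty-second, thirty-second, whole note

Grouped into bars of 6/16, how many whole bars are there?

14

One bar of 6/16 = 12 thirty-second notes.
Express everything in thirty-second notes: dotted quarter note = 12; thirty-second = 1; half tied to quarter (half + quarter) = 24; half tied to whole (half + whole) = 48; quarter = 8; whole tied to half (whole + half) = 48; thirty-second = 1; thirty-second = 1; whole note = 32.
Adding: 12 + 1 + 24 + 48 + 8 + 48 + 1 + 1 + 32 = 175.
175 ÷ 12 = 14 complete bars with 7 left over.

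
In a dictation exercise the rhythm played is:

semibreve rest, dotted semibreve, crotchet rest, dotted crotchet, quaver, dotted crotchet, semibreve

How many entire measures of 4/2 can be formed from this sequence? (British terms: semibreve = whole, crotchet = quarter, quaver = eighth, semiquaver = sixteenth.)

2

One bar of 4/2 = 16 eighth notes.
Each duration in eighth notes: semibreve rest = 8; dotted semibreve = 12; crotchet rest = 2; dotted crotchet = 3; quaver = 1; dotted crotchet = 3; semibreve = 8.
Sum: 8 + 12 + 2 + 3 + 1 + 3 + 8 = 37.
37 ÷ 16 = 2 complete bars with 5 left over.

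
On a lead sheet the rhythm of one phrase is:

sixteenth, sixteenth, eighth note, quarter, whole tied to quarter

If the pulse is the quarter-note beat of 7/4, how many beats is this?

One quarter-note beat = 4 sixteenth notes.
Each duration in sixteenth notes: sixteenth = 1; sixteenth = 1; eighth note = 2; quarter = 4; whole tied to quarter (whole + quarter) = 20.
Adding: 1 + 1 + 2 + 4 + 20 = 28.
28 ÷ 4 = 7 beats.

7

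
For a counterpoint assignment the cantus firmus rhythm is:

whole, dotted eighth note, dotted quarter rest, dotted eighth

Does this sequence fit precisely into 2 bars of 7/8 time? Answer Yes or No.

Yes

One bar of 7/8 = 14 sixteenth notes, so 2 bars = 28.
Working in sixteenth notes: whole = 16; dotted eighth note = 3; dotted quarter rest = 6; dotted eighth = 3.
Adding: 16 + 3 + 6 + 3 = 28.
28 equals 28, so the answer is Yes.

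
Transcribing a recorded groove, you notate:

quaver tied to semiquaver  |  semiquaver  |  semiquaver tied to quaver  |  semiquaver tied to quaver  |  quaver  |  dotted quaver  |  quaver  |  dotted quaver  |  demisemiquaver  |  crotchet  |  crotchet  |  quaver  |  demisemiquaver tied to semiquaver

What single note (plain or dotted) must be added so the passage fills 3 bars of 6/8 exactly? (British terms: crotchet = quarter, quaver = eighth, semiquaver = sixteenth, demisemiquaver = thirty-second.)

quarter note

3 bars of 6/8 = 72 thirty-second notes.
Each duration in thirty-second notes: quaver tied to semiquaver (quaver + semiquaver) = 6; semiquaver = 2; semiquaver tied to quaver (semiquaver + quaver) = 6; semiquaver tied to quaver (semiquaver + quaver) = 6; quaver = 4; dotted quaver = 6; quaver = 4; dotted quaver = 6; demisemiquaver = 1; crotchet = 8; crotchet = 8; quaver = 4; demisemiquaver tied to semiquaver (demisemiquaver + semiquaver) = 3.
Adding: 6 + 2 + 6 + 6 + 4 + 6 + 4 + 6 + 1 + 8 + 8 + 4 + 3 = 64.
Remaining: 72 − 64 = 8 thirty-second notes, which is a quarter note.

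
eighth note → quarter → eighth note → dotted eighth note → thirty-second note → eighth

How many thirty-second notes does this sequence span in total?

Each duration in thirty-second notes: eighth note = 4; quarter = 8; eighth note = 4; dotted eighth note = 6; thirty-second note = 1; eighth = 4.
Total: 4 + 8 + 4 + 6 + 1 + 4 = 27 thirty-second notes.

27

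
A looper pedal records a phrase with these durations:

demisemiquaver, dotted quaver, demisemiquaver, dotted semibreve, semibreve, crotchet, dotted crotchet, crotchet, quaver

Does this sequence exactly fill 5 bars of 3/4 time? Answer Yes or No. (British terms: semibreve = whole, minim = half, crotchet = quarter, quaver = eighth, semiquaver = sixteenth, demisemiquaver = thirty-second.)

Yes

One bar of 3/4 = 24 thirty-second notes, so 5 bars = 120.
In thirty-second notes: demisemiquaver = 1; dotted quaver = 6; demisemiquaver = 1; dotted semibreve = 48; semibreve = 32; crotchet = 8; dotted crotchet = 12; crotchet = 8; quaver = 4.
Adding: 1 + 6 + 1 + 48 + 32 + 8 + 12 + 8 + 4 = 120.
120 equals 120, so the answer is Yes.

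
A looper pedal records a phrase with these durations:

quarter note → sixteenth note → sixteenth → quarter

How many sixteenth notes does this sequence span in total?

Convert each value to sixteenth notes: quarter note = 4; sixteenth note = 1; sixteenth = 1; quarter = 4.
Sum: 4 + 1 + 1 + 4 = 10 sixteenth notes.

10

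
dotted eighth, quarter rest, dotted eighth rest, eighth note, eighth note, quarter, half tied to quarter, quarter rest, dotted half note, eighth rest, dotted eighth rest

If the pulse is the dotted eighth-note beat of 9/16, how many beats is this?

One dotted eighth-note beat = 3 sixteenth notes.
Convert each value to sixteenth notes: dotted eighth = 3; quarter rest = 4; dotted eighth rest = 3; eighth note = 2; eighth note = 2; quarter = 4; half tied to quarter (half + quarter) = 12; quarter rest = 4; dotted half note = 12; eighth rest = 2; dotted eighth rest = 3.
Sum: 3 + 4 + 3 + 2 + 2 + 4 + 12 + 4 + 12 + 2 + 3 = 51.
51 ÷ 3 = 17 beats.

17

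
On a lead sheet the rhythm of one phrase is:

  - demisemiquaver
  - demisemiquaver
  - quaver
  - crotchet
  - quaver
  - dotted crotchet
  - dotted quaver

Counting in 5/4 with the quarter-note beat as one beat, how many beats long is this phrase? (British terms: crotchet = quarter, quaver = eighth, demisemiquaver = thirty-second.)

4.5

One quarter-note beat = 8 thirty-second notes.
Each duration in thirty-second notes: demisemiquaver = 1; demisemiquaver = 1; quaver = 4; crotchet = 8; quaver = 4; dotted crotchet = 12; dotted quaver = 6.
Adding: 1 + 1 + 4 + 8 + 4 + 12 + 6 = 36.
36 ÷ 8 = 4.5 beats.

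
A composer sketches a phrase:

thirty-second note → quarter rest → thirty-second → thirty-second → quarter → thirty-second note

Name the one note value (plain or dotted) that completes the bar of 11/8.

dotted half note

The bar of 11/8 = 44 thirty-second notes.
Each duration in thirty-second notes: thirty-second note = 1; quarter rest = 8; thirty-second = 1; thirty-second = 1; quarter = 8; thirty-second note = 1.
Altogether 1 + 8 + 1 + 1 + 8 + 1 = 20.
Remaining: 44 − 20 = 24 thirty-second notes, which is a dotted half note.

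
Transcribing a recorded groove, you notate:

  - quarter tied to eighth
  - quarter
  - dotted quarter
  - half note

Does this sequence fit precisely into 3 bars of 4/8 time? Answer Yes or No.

One bar of 4/8 = 4 eighth notes, so 3 bars = 12.
Each duration in eighth notes: quarter tied to eighth (quarter + eighth) = 3; quarter = 2; dotted quarter = 3; half note = 4.
Sum: 3 + 2 + 3 + 4 = 12.
12 equals 12, so the answer is Yes.

Yes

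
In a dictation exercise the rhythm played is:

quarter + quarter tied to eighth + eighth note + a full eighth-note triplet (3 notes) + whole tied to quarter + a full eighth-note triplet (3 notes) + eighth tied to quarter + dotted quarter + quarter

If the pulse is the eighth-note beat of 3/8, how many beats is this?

28

One eighth-note beat = 2 sixteenth notes.
Express everything in sixteenth notes: quarter = 4; quarter tied to eighth (quarter + eighth) = 6; eighth note = 2; a full eighth-note triplet (3 notes) (three triplet eighths span one quarter) = 4; whole tied to quarter (whole + quarter) = 20; a full eighth-note triplet (3 notes) (three triplet eighths span one quarter) = 4; eighth tied to quarter (eighth + quarter) = 6; dotted quarter = 6; quarter = 4.
Altogether 4 + 6 + 2 + 4 + 20 + 4 + 6 + 6 + 4 = 56.
56 ÷ 2 = 28 beats.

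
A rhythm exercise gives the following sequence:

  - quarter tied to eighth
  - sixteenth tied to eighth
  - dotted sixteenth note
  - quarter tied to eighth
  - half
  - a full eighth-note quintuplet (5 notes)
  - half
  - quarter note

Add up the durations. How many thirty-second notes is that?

89

Each duration in thirty-second notes: quarter tied to eighth (quarter + eighth) = 12; sixteenth tied to eighth (sixteenth + eighth) = 6; dotted sixteenth note = 3; quarter tied to eighth (quarter + eighth) = 12; half = 16; a full eighth-note quintuplet (5 notes) (five quintuplet eighths span one half) = 16; half = 16; quarter note = 8.
Total: 12 + 6 + 3 + 12 + 16 + 16 + 16 + 8 = 89 thirty-second notes.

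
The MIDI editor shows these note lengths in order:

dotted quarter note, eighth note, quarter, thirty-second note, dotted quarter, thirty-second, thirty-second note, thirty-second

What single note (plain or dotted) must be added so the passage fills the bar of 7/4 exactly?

half note

The bar of 7/4 = 56 thirty-second notes.
Convert each value to thirty-second notes: dotted quarter note = 12; eighth note = 4; quarter = 8; thirty-second note = 1; dotted quarter = 12; thirty-second = 1; thirty-second note = 1; thirty-second = 1.
Altogether 12 + 4 + 8 + 1 + 12 + 1 + 1 + 1 = 40.
Remaining: 56 − 40 = 16 thirty-second notes, which is a half note.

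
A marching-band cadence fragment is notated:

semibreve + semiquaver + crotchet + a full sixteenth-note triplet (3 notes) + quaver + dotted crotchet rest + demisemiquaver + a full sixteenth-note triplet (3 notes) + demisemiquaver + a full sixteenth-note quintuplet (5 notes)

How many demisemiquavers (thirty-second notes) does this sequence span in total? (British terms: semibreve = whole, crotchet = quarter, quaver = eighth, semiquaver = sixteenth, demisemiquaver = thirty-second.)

Express everything in thirty-second notes: semibreve = 32; semiquaver = 2; crotchet = 8; a full sixteenth-note triplet (3 notes) (three triplet sixteenths span one eighth) = 4; quaver = 4; dotted crotchet rest = 12; demisemiquaver = 1; a full sixteenth-note triplet (3 notes) (three triplet sixteenths span one eighth) = 4; demisemiquaver = 1; a full sixteenth-note quintuplet (5 notes) (five quintuplet sixteenths span one quarter) = 8.
Total: 32 + 2 + 8 + 4 + 4 + 12 + 1 + 4 + 1 + 8 = 76 thirty-second notes.

76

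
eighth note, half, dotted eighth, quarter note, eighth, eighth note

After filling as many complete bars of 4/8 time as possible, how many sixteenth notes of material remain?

5

One bar of 4/8 = 8 sixteenth notes.
Convert each value to sixteenth notes: eighth note = 2; half = 8; dotted eighth = 3; quarter note = 4; eighth = 2; eighth note = 2.
Total: 2 + 8 + 3 + 4 + 2 + 2 = 21.
21 ÷ 8 = 2 complete bars with 5 sixteenth notes remaining.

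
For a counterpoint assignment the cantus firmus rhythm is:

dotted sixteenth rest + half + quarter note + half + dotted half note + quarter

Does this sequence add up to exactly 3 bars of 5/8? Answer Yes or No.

One bar of 5/8 = 20 thirty-second notes, so 3 bars = 60.
Working in thirty-second notes: dotted sixteenth rest = 3; half = 16; quarter note = 8; half = 16; dotted half note = 24; quarter = 8.
Altogether 3 + 16 + 8 + 16 + 24 + 8 = 75.
75 exceeds 60, so the answer is No.

No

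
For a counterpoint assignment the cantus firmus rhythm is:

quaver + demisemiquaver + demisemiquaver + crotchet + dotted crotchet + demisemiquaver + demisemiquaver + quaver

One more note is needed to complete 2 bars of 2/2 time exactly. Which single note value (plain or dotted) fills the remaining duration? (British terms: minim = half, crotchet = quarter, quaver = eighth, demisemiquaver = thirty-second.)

2 bars of 2/2 = 64 thirty-second notes.
In thirty-second notes: quaver = 4; demisemiquaver = 1; demisemiquaver = 1; crotchet = 8; dotted crotchet = 12; demisemiquaver = 1; demisemiquaver = 1; quaver = 4.
Sum: 4 + 1 + 1 + 8 + 12 + 1 + 1 + 4 = 32.
Remaining: 64 − 32 = 32 thirty-second notes, which is a whole note.

whole note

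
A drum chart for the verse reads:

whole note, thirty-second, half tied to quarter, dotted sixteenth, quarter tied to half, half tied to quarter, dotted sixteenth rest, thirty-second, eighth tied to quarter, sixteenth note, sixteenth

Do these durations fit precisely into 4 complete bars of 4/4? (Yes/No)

Yes

One bar of 4/4 = 32 thirty-second notes, so 4 bars = 128.
Working in thirty-second notes: whole note = 32; thirty-second = 1; half tied to quarter (half + quarter) = 24; dotted sixteenth = 3; quarter tied to half (quarter + half) = 24; half tied to quarter (half + quarter) = 24; dotted sixteenth rest = 3; thirty-second = 1; eighth tied to quarter (eighth + quarter) = 12; sixteenth note = 2; sixteenth = 2.
Altogether 32 + 1 + 24 + 3 + 24 + 24 + 3 + 1 + 12 + 2 + 2 = 128.
128 equals 128, so the answer is Yes.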